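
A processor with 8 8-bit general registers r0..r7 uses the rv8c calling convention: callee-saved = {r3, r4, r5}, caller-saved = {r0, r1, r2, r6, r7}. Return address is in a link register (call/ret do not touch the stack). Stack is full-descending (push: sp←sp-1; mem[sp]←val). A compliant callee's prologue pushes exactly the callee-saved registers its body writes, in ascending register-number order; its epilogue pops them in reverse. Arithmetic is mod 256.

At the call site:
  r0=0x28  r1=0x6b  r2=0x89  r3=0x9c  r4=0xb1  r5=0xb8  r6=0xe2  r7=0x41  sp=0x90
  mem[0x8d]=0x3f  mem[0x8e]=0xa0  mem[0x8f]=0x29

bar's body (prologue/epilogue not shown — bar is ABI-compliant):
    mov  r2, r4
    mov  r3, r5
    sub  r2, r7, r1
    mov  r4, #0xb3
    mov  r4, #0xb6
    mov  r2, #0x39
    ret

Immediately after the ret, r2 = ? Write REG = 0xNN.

REG = 0x39

prologue: push r3 -> mem[0x8f]=0x9c, sp=0x8f
prologue: push r4 -> mem[0x8e]=0xb1, sp=0x8e
body[0] mov  r2, r4 -> r2=0xb1
body[1] mov  r3, r5 -> r3=0xb8
body[2] sub  r2, r7, r1 -> r2=0xd6
body[3] mov  r4, #0xb3 -> r4=0xb3
body[4] mov  r4, #0xb6 -> r4=0xb6
body[5] mov  r2, #0x39 -> r2=0x39
epilogue: pop r4=0xb1, sp=0x8f
epilogue: pop r3=0x9c, sp=0x90
r2 is caller-saved -> body value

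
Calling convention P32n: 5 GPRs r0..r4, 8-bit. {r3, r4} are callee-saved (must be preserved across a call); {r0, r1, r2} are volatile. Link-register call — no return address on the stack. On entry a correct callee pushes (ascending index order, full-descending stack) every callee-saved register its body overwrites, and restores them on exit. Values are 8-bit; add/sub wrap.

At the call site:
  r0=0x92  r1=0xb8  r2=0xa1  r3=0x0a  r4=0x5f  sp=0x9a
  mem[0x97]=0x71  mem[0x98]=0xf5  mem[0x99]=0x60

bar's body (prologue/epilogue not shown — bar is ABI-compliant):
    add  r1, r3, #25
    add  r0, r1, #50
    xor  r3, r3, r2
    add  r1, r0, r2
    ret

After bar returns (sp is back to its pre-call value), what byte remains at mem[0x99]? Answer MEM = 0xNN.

MEM = 0x0a

prologue: push r3 -> mem[0x99]=0x0a, sp=0x99
body[0] add  r1, r3, #25 -> r1=0x23
body[1] add  r0, r1, #50 -> r0=0x55
body[2] xor  r3, r3, r2 -> r3=0xab
body[3] add  r1, r0, r2 -> r1=0xf6
epilogue: pop r3=0x0a, sp=0x9a
prologue pushed ['r3'] at ['0x99']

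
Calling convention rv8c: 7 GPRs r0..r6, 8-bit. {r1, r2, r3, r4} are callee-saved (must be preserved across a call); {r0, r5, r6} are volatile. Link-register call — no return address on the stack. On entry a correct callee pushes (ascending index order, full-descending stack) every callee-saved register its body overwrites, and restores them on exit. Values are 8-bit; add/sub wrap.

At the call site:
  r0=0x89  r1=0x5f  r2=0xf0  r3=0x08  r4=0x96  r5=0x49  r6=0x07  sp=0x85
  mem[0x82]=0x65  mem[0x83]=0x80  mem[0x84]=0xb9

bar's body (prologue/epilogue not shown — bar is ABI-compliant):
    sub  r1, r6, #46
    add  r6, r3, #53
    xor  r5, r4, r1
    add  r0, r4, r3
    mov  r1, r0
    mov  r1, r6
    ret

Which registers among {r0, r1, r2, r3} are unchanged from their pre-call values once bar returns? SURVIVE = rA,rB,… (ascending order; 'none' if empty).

SURVIVE = r1,r2,r3

prologue: push r1 -> mem[0x84]=0x5f, sp=0x84
body[0] sub  r1, r6, #46 -> r1=0xd9
body[1] add  r6, r3, #53 -> r6=0x3d
body[2] xor  r5, r4, r1 -> r5=0x4f
body[3] add  r0, r4, r3 -> r0=0x9e
body[4] mov  r1, r0 -> r1=0x9e
body[5] mov  r1, r6 -> r1=0x3d
epilogue: pop r1=0x5f, sp=0x85
r0: caller-saved, written=True
r1: callee-saved, written=True
r2: callee-saved, written=False
r3: callee-saved, written=False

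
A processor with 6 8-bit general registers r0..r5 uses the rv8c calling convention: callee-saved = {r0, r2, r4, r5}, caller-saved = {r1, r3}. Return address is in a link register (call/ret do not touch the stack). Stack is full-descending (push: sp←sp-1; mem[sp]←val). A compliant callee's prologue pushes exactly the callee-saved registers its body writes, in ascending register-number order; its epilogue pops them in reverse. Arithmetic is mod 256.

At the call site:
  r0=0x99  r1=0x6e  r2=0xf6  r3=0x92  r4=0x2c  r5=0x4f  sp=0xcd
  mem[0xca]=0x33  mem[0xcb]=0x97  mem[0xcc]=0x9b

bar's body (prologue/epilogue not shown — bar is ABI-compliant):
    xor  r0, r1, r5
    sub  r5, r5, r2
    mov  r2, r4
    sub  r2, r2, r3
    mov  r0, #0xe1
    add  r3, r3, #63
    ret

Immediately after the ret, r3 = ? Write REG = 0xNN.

prologue: push r0 → mem[0xcc]=0x99, sp=0xcc
prologue: push r2 → mem[0xcb]=0xf6, sp=0xcb
prologue: push r5 → mem[0xca]=0x4f, sp=0xca
body[0] xor  r0, r1, r5 → r0=0x21
body[1] sub  r5, r5, r2 → r5=0x59
body[2] mov  r2, r4 → r2=0x2c
body[3] sub  r2, r2, r3 → r2=0x9a
body[4] mov  r0, #0xe1 → r0=0xe1
body[5] add  r3, r3, #63 → r3=0xd1
epilogue: pop r5=0x4f, sp=0xcb
epilogue: pop r2=0xf6, sp=0xcc
epilogue: pop r0=0x99, sp=0xcd
r3 is caller-saved → body value

REG = 0xd1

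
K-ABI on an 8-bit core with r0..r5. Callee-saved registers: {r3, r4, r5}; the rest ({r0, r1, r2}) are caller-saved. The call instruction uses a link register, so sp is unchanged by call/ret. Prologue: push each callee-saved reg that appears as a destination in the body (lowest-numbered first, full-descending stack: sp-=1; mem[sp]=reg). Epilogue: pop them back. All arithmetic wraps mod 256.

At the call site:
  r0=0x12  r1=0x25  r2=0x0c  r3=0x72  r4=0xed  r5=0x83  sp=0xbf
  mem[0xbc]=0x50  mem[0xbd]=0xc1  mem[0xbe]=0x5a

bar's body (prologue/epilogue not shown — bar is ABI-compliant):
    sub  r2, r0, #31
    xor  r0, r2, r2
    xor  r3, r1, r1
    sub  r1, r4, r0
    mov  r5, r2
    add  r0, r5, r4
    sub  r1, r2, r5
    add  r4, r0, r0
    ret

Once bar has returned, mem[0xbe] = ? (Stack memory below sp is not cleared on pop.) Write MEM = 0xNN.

MEM = 0x72

prologue: push r3 → mem[0xbe]=0x72, sp=0xbe
prologue: push r4 → mem[0xbd]=0xed, sp=0xbd
prologue: push r5 → mem[0xbc]=0x83, sp=0xbc
body[0] sub  r2, r0, #31 → r2=0xf3
body[1] xor  r0, r2, r2 → r0=0x00
body[2] xor  r3, r1, r1 → r3=0x00
body[3] sub  r1, r4, r0 → r1=0xed
body[4] mov  r5, r2 → r5=0xf3
body[5] add  r0, r5, r4 → r0=0xe0
body[6] sub  r1, r2, r5 → r1=0x00
body[7] add  r4, r0, r0 → r4=0xc0
epilogue: pop r5=0x83, sp=0xbd
epilogue: pop r4=0xed, sp=0xbe
epilogue: pop r3=0x72, sp=0xbf
prologue pushed ['r3', 'r4', 'r5'] at ['0xbe', '0xbd', '0xbc']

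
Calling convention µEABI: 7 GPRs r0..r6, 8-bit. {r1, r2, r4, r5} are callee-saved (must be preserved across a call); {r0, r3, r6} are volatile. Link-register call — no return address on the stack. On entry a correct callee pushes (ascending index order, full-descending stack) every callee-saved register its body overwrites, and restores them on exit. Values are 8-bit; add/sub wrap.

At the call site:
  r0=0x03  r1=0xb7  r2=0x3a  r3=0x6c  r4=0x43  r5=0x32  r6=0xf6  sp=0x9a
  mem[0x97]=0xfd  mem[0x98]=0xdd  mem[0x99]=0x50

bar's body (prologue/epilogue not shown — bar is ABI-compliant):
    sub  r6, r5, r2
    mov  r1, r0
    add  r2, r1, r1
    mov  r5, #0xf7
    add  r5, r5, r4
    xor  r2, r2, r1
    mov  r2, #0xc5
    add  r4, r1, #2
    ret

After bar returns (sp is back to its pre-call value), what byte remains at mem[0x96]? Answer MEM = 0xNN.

prologue: push r1 → mem[0x99]=0xb7, sp=0x99
prologue: push r2 → mem[0x98]=0x3a, sp=0x98
prologue: push r4 → mem[0x97]=0x43, sp=0x97
prologue: push r5 → mem[0x96]=0x32, sp=0x96
body[0] sub  r6, r5, r2 → r6=0xf8
body[1] mov  r1, r0 → r1=0x03
body[2] add  r2, r1, r1 → r2=0x06
body[3] mov  r5, #0xf7 → r5=0xf7
body[4] add  r5, r5, r4 → r5=0x3a
body[5] xor  r2, r2, r1 → r2=0x05
body[6] mov  r2, #0xc5 → r2=0xc5
body[7] add  r4, r1, #2 → r4=0x05
epilogue: pop r5=0x32, sp=0x97
epilogue: pop r4=0x43, sp=0x98
epilogue: pop r2=0x3a, sp=0x99
epilogue: pop r1=0xb7, sp=0x9a
prologue pushed ['r1', 'r2', 'r4', 'r5'] at ['0x99', '0x98', '0x97', '0x96']

MEM = 0x32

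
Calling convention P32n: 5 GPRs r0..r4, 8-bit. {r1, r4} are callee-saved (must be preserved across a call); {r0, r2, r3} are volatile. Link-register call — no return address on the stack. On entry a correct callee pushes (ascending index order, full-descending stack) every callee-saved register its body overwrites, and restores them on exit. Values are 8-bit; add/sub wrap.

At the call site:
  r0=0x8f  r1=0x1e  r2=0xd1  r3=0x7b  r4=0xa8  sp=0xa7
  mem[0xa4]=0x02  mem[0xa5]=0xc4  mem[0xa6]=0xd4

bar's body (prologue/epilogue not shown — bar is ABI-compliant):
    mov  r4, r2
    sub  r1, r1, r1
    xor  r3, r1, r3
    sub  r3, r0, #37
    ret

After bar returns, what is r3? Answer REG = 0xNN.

REG = 0x6a

prologue: push r1 -> mem[0xa6]=0x1e, sp=0xa6
prologue: push r4 -> mem[0xa5]=0xa8, sp=0xa5
body[0] mov  r4, r2 -> r4=0xd1
body[1] sub  r1, r1, r1 -> r1=0x00
body[2] xor  r3, r1, r3 -> r3=0x7b
body[3] sub  r3, r0, #37 -> r3=0x6a
epilogue: pop r4=0xa8, sp=0xa6
epilogue: pop r1=0x1e, sp=0xa7
r3 is caller-saved -> body value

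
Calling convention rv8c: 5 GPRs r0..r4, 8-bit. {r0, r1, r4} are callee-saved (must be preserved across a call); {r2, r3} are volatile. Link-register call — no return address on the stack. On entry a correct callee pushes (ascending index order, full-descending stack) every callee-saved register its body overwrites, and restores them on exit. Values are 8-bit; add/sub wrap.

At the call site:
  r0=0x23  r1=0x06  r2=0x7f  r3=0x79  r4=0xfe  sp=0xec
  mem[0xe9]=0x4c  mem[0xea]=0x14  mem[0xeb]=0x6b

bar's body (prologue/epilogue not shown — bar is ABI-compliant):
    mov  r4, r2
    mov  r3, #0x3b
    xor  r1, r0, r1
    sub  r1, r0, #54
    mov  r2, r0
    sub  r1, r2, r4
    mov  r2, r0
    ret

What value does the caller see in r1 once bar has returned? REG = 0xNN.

prologue: push r1 → mem[0xeb]=0x06, sp=0xeb
prologue: push r4 → mem[0xea]=0xfe, sp=0xea
body[0] mov  r4, r2 → r4=0x7f
body[1] mov  r3, #0x3b → r3=0x3b
body[2] xor  r1, r0, r1 → r1=0x25
body[3] sub  r1, r0, #54 → r1=0xed
body[4] mov  r2, r0 → r2=0x23
body[5] sub  r1, r2, r4 → r1=0xa4
body[6] mov  r2, r0 → r2=0x23
epilogue: pop r4=0xfe, sp=0xeb
epilogue: pop r1=0x06, sp=0xec
r1 is callee-saved → restored

REG = 0x06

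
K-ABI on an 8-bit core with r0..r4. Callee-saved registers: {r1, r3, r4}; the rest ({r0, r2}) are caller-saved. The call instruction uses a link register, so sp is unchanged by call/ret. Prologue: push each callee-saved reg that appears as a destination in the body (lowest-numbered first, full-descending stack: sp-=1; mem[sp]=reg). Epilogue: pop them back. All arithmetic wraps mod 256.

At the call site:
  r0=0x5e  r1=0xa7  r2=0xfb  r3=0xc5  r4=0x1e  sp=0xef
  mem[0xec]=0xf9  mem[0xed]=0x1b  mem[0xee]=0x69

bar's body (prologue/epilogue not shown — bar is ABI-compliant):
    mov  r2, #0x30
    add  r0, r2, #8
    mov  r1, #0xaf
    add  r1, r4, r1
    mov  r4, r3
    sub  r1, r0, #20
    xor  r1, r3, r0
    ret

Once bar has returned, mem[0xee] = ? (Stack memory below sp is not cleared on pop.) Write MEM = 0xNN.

MEM = 0xa7

prologue: push r1 → mem[0xee]=0xa7, sp=0xee
prologue: push r4 → mem[0xed]=0x1e, sp=0xed
body[0] mov  r2, #0x30 → r2=0x30
body[1] add  r0, r2, #8 → r0=0x38
body[2] mov  r1, #0xaf → r1=0xaf
body[3] add  r1, r4, r1 → r1=0xcd
body[4] mov  r4, r3 → r4=0xc5
body[5] sub  r1, r0, #20 → r1=0x24
body[6] xor  r1, r3, r0 → r1=0xfd
epilogue: pop r4=0x1e, sp=0xee
epilogue: pop r1=0xa7, sp=0xef
prologue pushed ['r1', 'r4'] at ['0xee', '0xed']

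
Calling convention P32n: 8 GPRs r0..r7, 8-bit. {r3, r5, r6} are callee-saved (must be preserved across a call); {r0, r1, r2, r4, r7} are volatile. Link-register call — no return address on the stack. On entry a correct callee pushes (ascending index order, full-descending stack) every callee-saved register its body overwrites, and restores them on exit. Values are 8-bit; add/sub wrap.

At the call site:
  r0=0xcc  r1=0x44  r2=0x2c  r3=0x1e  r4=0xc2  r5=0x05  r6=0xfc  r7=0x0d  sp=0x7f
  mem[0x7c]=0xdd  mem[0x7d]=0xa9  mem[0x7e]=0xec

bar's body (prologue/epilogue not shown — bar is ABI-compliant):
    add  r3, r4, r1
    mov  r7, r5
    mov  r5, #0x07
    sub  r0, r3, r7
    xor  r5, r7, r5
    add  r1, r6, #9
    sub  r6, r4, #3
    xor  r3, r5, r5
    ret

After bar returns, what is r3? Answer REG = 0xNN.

prologue: push r3 → mem[0x7e]=0x1e, sp=0x7e
prologue: push r5 → mem[0x7d]=0x05, sp=0x7d
prologue: push r6 → mem[0x7c]=0xfc, sp=0x7c
body[0] add  r3, r4, r1 → r3=0x06
body[1] mov  r7, r5 → r7=0x05
body[2] mov  r5, #0x07 → r5=0x07
body[3] sub  r0, r3, r7 → r0=0x01
body[4] xor  r5, r7, r5 → r5=0x02
body[5] add  r1, r6, #9 → r1=0x05
body[6] sub  r6, r4, #3 → r6=0xbf
body[7] xor  r3, r5, r5 → r3=0x00
epilogue: pop r6=0xfc, sp=0x7d
epilogue: pop r5=0x05, sp=0x7e
epilogue: pop r3=0x1e, sp=0x7f
r3 is callee-saved → restored

REG = 0x1e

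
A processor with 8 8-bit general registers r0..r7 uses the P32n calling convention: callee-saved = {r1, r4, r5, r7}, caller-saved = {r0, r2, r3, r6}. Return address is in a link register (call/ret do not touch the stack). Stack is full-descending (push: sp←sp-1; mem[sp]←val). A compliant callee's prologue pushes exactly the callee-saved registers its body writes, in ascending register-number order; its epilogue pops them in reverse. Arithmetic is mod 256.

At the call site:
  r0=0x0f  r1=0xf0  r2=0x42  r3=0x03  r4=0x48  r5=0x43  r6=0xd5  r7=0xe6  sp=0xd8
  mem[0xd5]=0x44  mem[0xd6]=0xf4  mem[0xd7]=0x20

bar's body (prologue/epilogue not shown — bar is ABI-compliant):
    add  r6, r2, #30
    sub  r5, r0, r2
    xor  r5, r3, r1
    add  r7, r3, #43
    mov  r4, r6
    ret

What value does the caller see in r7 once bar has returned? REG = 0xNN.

prologue: push r4 → mem[0xd7]=0x48, sp=0xd7
prologue: push r5 → mem[0xd6]=0x43, sp=0xd6
prologue: push r7 → mem[0xd5]=0xe6, sp=0xd5
body[0] add  r6, r2, #30 → r6=0x60
body[1] sub  r5, r0, r2 → r5=0xcd
body[2] xor  r5, r3, r1 → r5=0xf3
body[3] add  r7, r3, #43 → r7=0x2e
body[4] mov  r4, r6 → r4=0x60
epilogue: pop r7=0xe6, sp=0xd6
epilogue: pop r5=0x43, sp=0xd7
epilogue: pop r4=0x48, sp=0xd8
r7 is callee-saved → restored

REG = 0xe6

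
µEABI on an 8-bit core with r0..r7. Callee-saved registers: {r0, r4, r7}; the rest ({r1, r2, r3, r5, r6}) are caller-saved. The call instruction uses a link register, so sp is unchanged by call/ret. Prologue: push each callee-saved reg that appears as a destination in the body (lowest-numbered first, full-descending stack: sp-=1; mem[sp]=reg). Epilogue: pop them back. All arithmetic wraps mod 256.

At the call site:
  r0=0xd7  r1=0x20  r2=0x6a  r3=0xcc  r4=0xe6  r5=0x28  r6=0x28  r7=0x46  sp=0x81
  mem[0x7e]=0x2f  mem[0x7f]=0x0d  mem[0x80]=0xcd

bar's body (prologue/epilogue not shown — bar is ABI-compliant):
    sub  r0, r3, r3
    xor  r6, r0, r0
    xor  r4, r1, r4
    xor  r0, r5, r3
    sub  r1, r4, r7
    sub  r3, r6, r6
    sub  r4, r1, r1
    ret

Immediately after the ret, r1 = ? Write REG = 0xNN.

prologue: push r0 -> mem[0x80]=0xd7, sp=0x80
prologue: push r4 -> mem[0x7f]=0xe6, sp=0x7f
body[0] sub  r0, r3, r3 -> r0=0x00
body[1] xor  r6, r0, r0 -> r6=0x00
body[2] xor  r4, r1, r4 -> r4=0xc6
body[3] xor  r0, r5, r3 -> r0=0xe4
body[4] sub  r1, r4, r7 -> r1=0x80
body[5] sub  r3, r6, r6 -> r3=0x00
body[6] sub  r4, r1, r1 -> r4=0x00
epilogue: pop r4=0xe6, sp=0x80
epilogue: pop r0=0xd7, sp=0x81
r1 is caller-saved -> body value

REG = 0x80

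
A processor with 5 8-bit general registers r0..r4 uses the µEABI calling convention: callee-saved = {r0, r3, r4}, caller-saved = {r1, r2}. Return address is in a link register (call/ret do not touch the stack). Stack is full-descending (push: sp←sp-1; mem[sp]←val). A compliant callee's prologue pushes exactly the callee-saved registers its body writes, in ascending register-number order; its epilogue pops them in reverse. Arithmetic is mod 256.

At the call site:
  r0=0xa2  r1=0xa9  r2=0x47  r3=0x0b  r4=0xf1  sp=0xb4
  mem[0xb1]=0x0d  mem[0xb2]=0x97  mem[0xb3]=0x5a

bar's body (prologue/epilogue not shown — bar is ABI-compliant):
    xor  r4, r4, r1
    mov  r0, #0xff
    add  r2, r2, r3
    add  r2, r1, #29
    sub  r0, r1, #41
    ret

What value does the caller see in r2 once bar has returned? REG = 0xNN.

REG = 0xc6

prologue: push r0 → mem[0xb3]=0xa2, sp=0xb3
prologue: push r4 → mem[0xb2]=0xf1, sp=0xb2
body[0] xor  r4, r4, r1 → r4=0x58
body[1] mov  r0, #0xff → r0=0xff
body[2] add  r2, r2, r3 → r2=0x52
body[3] add  r2, r1, #29 → r2=0xc6
body[4] sub  r0, r1, #41 → r0=0x80
epilogue: pop r4=0xf1, sp=0xb3
epilogue: pop r0=0xa2, sp=0xb4
r2 is caller-saved → body value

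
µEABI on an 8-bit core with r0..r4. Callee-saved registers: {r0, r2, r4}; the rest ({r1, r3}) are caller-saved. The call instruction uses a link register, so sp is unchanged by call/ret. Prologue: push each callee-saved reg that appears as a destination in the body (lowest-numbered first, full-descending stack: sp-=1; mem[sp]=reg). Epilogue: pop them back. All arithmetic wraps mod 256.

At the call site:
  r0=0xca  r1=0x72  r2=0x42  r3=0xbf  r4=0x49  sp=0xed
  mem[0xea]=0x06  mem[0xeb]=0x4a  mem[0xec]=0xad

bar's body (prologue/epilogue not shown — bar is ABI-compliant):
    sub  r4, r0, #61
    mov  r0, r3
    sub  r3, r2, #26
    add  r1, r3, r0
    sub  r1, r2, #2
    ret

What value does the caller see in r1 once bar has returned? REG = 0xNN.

REG = 0x40

prologue: push r0 -> mem[0xec]=0xca, sp=0xec
prologue: push r4 -> mem[0xeb]=0x49, sp=0xeb
body[0] sub  r4, r0, #61 -> r4=0x8d
body[1] mov  r0, r3 -> r0=0xbf
body[2] sub  r3, r2, #26 -> r3=0x28
body[3] add  r1, r3, r0 -> r1=0xe7
body[4] sub  r1, r2, #2 -> r1=0x40
epilogue: pop r4=0x49, sp=0xec
epilogue: pop r0=0xca, sp=0xed
r1 is caller-saved -> body value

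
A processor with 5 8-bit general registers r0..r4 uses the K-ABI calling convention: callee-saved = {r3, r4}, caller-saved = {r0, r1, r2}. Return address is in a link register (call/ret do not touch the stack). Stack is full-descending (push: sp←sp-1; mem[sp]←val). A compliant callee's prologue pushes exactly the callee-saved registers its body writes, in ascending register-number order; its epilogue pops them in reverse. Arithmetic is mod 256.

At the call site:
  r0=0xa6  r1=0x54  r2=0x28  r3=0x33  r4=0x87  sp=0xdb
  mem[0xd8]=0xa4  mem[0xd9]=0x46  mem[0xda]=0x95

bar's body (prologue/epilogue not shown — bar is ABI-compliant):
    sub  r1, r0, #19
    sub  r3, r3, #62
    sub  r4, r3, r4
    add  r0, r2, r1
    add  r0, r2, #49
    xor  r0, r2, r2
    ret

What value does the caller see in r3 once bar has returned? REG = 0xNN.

prologue: push r3 → mem[0xda]=0x33, sp=0xda
prologue: push r4 → mem[0xd9]=0x87, sp=0xd9
body[0] sub  r1, r0, #19 → r1=0x93
body[1] sub  r3, r3, #62 → r3=0xf5
body[2] sub  r4, r3, r4 → r4=0x6e
body[3] add  r0, r2, r1 → r0=0xbb
body[4] add  r0, r2, #49 → r0=0x59
body[5] xor  r0, r2, r2 → r0=0x00
epilogue: pop r4=0x87, sp=0xda
epilogue: pop r3=0x33, sp=0xdb
r3 is callee-saved → restored

REG = 0x33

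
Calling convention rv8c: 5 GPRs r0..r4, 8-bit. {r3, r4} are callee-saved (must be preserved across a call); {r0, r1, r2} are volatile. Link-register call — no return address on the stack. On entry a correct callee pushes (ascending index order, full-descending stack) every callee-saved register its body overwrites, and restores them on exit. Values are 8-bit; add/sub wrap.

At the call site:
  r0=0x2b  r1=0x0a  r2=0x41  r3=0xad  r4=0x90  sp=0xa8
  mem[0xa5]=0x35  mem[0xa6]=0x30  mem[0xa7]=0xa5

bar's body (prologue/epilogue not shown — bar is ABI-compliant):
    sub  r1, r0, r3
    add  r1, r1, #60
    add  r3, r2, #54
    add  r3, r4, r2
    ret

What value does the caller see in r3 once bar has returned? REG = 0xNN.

REG = 0xad

prologue: push r3 -> mem[0xa7]=0xad, sp=0xa7
body[0] sub  r1, r0, r3 -> r1=0x7e
body[1] add  r1, r1, #60 -> r1=0xba
body[2] add  r3, r2, #54 -> r3=0x77
body[3] add  r3, r4, r2 -> r3=0xd1
epilogue: pop r3=0xad, sp=0xa8
r3 is callee-saved -> restored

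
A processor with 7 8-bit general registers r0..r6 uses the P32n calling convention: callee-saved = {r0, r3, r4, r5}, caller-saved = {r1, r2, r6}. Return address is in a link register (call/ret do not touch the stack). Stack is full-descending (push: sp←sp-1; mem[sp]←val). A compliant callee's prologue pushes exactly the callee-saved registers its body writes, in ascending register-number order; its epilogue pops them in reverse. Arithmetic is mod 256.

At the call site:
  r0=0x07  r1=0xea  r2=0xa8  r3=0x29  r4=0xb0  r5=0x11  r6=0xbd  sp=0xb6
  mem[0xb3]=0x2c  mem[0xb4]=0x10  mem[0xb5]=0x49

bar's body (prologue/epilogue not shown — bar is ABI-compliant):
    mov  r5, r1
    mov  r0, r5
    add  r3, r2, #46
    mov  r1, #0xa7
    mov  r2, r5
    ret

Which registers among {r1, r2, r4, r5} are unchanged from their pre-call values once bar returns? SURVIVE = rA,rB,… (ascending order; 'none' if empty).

prologue: push r0 → mem[0xb5]=0x07, sp=0xb5
prologue: push r3 → mem[0xb4]=0x29, sp=0xb4
prologue: push r5 → mem[0xb3]=0x11, sp=0xb3
body[0] mov  r5, r1 → r5=0xea
body[1] mov  r0, r5 → r0=0xea
body[2] add  r3, r2, #46 → r3=0xd6
body[3] mov  r1, #0xa7 → r1=0xa7
body[4] mov  r2, r5 → r2=0xea
epilogue: pop r5=0x11, sp=0xb4
epilogue: pop r3=0x29, sp=0xb5
epilogue: pop r0=0x07, sp=0xb6
r1: caller-saved, written=True
r2: caller-saved, written=True
r4: callee-saved, written=False
r5: callee-saved, written=True

SURVIVE = r4,r5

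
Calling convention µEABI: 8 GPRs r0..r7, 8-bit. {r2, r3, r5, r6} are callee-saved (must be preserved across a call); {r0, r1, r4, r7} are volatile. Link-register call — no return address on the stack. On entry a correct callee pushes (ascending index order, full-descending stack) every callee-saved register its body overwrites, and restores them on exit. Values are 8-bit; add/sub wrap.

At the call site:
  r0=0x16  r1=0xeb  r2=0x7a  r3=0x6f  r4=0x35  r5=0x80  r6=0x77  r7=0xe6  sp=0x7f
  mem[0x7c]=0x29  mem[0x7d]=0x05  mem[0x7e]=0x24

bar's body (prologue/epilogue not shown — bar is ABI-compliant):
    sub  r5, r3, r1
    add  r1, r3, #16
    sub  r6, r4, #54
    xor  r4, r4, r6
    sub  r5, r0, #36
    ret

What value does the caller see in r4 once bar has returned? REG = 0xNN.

REG = 0xca

prologue: push r5 -> mem[0x7e]=0x80, sp=0x7e
prologue: push r6 -> mem[0x7d]=0x77, sp=0x7d
body[0] sub  r5, r3, r1 -> r5=0x84
body[1] add  r1, r3, #16 -> r1=0x7f
body[2] sub  r6, r4, #54 -> r6=0xff
body[3] xor  r4, r4, r6 -> r4=0xca
body[4] sub  r5, r0, #36 -> r5=0xf2
epilogue: pop r6=0x77, sp=0x7e
epilogue: pop r5=0x80, sp=0x7f
r4 is caller-saved -> body value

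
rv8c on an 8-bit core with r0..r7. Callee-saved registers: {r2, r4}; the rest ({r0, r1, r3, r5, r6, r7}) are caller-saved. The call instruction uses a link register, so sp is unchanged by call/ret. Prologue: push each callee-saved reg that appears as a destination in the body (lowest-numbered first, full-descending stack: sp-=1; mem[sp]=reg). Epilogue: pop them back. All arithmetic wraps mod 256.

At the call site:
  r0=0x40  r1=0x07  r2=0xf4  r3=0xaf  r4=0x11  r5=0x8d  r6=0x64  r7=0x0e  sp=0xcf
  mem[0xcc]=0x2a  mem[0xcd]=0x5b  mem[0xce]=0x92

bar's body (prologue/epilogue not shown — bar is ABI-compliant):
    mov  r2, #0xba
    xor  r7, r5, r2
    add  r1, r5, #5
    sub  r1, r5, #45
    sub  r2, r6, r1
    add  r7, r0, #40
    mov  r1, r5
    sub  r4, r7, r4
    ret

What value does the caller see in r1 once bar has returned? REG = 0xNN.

REG = 0x8d

prologue: push r2 -> mem[0xce]=0xf4, sp=0xce
prologue: push r4 -> mem[0xcd]=0x11, sp=0xcd
body[0] mov  r2, #0xba -> r2=0xba
body[1] xor  r7, r5, r2 -> r7=0x37
body[2] add  r1, r5, #5 -> r1=0x92
body[3] sub  r1, r5, #45 -> r1=0x60
body[4] sub  r2, r6, r1 -> r2=0x04
body[5] add  r7, r0, #40 -> r7=0x68
body[6] mov  r1, r5 -> r1=0x8d
body[7] sub  r4, r7, r4 -> r4=0x57
epilogue: pop r4=0x11, sp=0xce
epilogue: pop r2=0xf4, sp=0xcf
r1 is caller-saved -> body value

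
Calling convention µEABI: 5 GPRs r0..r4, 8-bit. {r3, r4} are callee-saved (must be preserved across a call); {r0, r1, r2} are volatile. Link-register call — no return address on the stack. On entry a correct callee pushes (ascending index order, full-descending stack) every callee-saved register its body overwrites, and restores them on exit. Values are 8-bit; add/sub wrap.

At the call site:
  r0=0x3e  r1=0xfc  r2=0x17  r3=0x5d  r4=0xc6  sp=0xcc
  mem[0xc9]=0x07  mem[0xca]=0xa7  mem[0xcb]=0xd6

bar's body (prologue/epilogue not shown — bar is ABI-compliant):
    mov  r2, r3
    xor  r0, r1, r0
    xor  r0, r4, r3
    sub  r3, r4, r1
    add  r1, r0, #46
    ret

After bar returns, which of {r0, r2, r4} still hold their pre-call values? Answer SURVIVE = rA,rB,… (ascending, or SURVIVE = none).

SURVIVE = r4

prologue: push r3 -> mem[0xcb]=0x5d, sp=0xcb
body[0] mov  r2, r3 -> r2=0x5d
body[1] xor  r0, r1, r0 -> r0=0xc2
body[2] xor  r0, r4, r3 -> r0=0x9b
body[3] sub  r3, r4, r1 -> r3=0xca
body[4] add  r1, r0, #46 -> r1=0xc9
epilogue: pop r3=0x5d, sp=0xcc
r0: caller-saved, written=True
r2: caller-saved, written=True
r4: callee-saved, written=False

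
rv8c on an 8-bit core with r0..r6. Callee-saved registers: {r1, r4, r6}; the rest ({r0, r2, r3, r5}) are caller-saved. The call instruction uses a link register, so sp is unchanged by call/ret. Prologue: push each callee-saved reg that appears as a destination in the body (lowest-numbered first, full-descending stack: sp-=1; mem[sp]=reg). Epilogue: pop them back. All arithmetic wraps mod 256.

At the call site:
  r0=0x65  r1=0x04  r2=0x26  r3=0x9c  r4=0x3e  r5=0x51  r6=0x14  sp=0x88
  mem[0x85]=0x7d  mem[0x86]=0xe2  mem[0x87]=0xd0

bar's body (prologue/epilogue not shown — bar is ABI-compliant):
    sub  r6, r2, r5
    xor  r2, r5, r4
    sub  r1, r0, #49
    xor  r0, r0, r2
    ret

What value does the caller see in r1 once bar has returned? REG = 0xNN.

prologue: push r1 → mem[0x87]=0x04, sp=0x87
prologue: push r6 → mem[0x86]=0x14, sp=0x86
body[0] sub  r6, r2, r5 → r6=0xd5
body[1] xor  r2, r5, r4 → r2=0x6f
body[2] sub  r1, r0, #49 → r1=0x34
body[3] xor  r0, r0, r2 → r0=0x0a
epilogue: pop r6=0x14, sp=0x87
epilogue: pop r1=0x04, sp=0x88
r1 is callee-saved → restored

REG = 0x04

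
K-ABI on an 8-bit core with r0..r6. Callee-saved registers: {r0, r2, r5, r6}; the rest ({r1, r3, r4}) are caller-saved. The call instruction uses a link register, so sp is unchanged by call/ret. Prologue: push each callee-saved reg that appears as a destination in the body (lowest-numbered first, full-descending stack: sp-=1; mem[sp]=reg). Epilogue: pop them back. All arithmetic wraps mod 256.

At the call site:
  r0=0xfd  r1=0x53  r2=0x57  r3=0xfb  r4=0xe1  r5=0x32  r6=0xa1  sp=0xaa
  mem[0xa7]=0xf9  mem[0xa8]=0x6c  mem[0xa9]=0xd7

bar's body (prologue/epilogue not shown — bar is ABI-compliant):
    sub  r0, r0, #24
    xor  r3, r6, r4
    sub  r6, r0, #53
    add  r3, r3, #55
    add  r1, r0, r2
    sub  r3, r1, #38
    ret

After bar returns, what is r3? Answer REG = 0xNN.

prologue: push r0 -> mem[0xa9]=0xfd, sp=0xa9
prologue: push r6 -> mem[0xa8]=0xa1, sp=0xa8
body[0] sub  r0, r0, #24 -> r0=0xe5
body[1] xor  r3, r6, r4 -> r3=0x40
body[2] sub  r6, r0, #53 -> r6=0xb0
body[3] add  r3, r3, #55 -> r3=0x77
body[4] add  r1, r0, r2 -> r1=0x3c
body[5] sub  r3, r1, #38 -> r3=0x16
epilogue: pop r6=0xa1, sp=0xa9
epilogue: pop r0=0xfd, sp=0xaa
r3 is caller-saved -> body value

REG = 0x16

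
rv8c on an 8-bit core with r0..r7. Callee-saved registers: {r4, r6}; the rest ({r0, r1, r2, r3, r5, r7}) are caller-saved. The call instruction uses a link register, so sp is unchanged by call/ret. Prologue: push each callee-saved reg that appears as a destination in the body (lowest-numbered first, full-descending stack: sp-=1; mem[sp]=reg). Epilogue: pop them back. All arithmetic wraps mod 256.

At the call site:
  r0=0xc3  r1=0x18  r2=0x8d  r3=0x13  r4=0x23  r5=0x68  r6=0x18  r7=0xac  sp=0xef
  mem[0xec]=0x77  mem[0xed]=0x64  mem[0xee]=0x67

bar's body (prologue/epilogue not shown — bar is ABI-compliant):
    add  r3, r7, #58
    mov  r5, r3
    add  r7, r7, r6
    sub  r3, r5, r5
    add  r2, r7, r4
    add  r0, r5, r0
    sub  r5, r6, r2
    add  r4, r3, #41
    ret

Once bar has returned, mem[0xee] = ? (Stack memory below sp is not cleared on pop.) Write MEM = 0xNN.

MEM = 0x23

prologue: push r4 -> mem[0xee]=0x23, sp=0xee
body[0] add  r3, r7, #58 -> r3=0xe6
body[1] mov  r5, r3 -> r5=0xe6
body[2] add  r7, r7, r6 -> r7=0xc4
body[3] sub  r3, r5, r5 -> r3=0x00
body[4] add  r2, r7, r4 -> r2=0xe7
body[5] add  r0, r5, r0 -> r0=0xa9
body[6] sub  r5, r6, r2 -> r5=0x31
body[7] add  r4, r3, #41 -> r4=0x29
epilogue: pop r4=0x23, sp=0xef
prologue pushed ['r4'] at ['0xee']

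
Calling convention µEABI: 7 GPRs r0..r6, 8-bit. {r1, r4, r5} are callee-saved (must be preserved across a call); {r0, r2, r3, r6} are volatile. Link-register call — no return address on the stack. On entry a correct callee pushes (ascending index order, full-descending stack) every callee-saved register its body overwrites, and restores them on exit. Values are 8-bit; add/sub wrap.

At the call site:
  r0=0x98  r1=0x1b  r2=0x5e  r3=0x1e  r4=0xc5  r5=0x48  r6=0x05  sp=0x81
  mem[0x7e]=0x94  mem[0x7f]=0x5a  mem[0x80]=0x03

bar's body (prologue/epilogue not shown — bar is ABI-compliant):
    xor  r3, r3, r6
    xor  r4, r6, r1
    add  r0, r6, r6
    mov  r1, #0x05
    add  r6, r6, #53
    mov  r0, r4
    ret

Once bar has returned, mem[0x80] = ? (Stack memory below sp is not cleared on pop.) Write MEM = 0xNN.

MEM = 0x1b

prologue: push r1 -> mem[0x80]=0x1b, sp=0x80
prologue: push r4 -> mem[0x7f]=0xc5, sp=0x7f
body[0] xor  r3, r3, r6 -> r3=0x1b
body[1] xor  r4, r6, r1 -> r4=0x1e
body[2] add  r0, r6, r6 -> r0=0x0a
body[3] mov  r1, #0x05 -> r1=0x05
body[4] add  r6, r6, #53 -> r6=0x3a
body[5] mov  r0, r4 -> r0=0x1e
epilogue: pop r4=0xc5, sp=0x80
epilogue: pop r1=0x1b, sp=0x81
prologue pushed ['r1', 'r4'] at ['0x80', '0x7f']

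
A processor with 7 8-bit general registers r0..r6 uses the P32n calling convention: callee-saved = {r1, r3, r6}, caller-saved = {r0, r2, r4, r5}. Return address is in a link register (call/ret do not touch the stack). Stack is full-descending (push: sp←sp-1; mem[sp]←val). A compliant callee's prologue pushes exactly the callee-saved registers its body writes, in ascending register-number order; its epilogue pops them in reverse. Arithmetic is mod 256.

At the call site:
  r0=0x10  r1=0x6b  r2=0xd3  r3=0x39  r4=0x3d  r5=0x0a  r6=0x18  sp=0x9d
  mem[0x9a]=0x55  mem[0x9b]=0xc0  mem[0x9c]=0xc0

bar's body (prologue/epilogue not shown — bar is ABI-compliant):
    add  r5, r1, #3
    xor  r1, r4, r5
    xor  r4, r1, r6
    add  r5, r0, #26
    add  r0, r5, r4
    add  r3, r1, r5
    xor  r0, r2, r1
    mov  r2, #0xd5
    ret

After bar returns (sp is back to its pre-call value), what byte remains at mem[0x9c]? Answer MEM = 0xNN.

prologue: push r1 → mem[0x9c]=0x6b, sp=0x9c
prologue: push r3 → mem[0x9b]=0x39, sp=0x9b
body[0] add  r5, r1, #3 → r5=0x6e
body[1] xor  r1, r4, r5 → r1=0x53
body[2] xor  r4, r1, r6 → r4=0x4b
body[3] add  r5, r0, #26 → r5=0x2a
body[4] add  r0, r5, r4 → r0=0x75
body[5] add  r3, r1, r5 → r3=0x7d
body[6] xor  r0, r2, r1 → r0=0x80
body[7] mov  r2, #0xd5 → r2=0xd5
epilogue: pop r3=0x39, sp=0x9c
epilogue: pop r1=0x6b, sp=0x9d
prologue pushed ['r1', 'r3'] at ['0x9c', '0x9b']

MEM = 0x6b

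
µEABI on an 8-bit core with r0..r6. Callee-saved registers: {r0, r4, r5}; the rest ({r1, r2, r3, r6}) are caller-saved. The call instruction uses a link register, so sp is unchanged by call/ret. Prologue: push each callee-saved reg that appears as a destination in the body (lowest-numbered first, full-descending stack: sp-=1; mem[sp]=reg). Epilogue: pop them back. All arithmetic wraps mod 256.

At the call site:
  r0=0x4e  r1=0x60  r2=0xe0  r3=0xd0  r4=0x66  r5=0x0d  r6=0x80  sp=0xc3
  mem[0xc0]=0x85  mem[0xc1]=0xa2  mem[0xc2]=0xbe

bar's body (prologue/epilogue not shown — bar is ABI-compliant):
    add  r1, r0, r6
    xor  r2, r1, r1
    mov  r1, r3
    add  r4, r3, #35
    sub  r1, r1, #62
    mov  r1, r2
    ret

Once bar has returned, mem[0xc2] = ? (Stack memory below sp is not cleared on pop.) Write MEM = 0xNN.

MEM = 0x66

prologue: push r4 -> mem[0xc2]=0x66, sp=0xc2
body[0] add  r1, r0, r6 -> r1=0xce
body[1] xor  r2, r1, r1 -> r2=0x00
body[2] mov  r1, r3 -> r1=0xd0
body[3] add  r4, r3, #35 -> r4=0xf3
body[4] sub  r1, r1, #62 -> r1=0x92
body[5] mov  r1, r2 -> r1=0x00
epilogue: pop r4=0x66, sp=0xc3
prologue pushed ['r4'] at ['0xc2']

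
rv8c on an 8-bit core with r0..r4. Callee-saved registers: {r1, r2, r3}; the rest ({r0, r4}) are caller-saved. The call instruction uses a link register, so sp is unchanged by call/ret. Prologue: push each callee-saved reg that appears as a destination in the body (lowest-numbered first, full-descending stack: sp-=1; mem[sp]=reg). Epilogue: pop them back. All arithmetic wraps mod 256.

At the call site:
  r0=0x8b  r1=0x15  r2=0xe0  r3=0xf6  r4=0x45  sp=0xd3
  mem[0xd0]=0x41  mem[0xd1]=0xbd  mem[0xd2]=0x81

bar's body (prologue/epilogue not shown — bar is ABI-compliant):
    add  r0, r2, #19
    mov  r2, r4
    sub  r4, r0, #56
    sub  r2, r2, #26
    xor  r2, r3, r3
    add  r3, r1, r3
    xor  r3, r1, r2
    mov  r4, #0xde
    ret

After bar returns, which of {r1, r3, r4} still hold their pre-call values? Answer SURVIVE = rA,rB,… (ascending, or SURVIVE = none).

prologue: push r2 -> mem[0xd2]=0xe0, sp=0xd2
prologue: push r3 -> mem[0xd1]=0xf6, sp=0xd1
body[0] add  r0, r2, #19 -> r0=0xf3
body[1] mov  r2, r4 -> r2=0x45
body[2] sub  r4, r0, #56 -> r4=0xbb
body[3] sub  r2, r2, #26 -> r2=0x2b
body[4] xor  r2, r3, r3 -> r2=0x00
body[5] add  r3, r1, r3 -> r3=0x0b
body[6] xor  r3, r1, r2 -> r3=0x15
body[7] mov  r4, #0xde -> r4=0xde
epilogue: pop r3=0xf6, sp=0xd2
epilogue: pop r2=0xe0, sp=0xd3
r1: callee-saved, written=False
r3: callee-saved, written=True
r4: caller-saved, written=True

SURVIVE = r1,r3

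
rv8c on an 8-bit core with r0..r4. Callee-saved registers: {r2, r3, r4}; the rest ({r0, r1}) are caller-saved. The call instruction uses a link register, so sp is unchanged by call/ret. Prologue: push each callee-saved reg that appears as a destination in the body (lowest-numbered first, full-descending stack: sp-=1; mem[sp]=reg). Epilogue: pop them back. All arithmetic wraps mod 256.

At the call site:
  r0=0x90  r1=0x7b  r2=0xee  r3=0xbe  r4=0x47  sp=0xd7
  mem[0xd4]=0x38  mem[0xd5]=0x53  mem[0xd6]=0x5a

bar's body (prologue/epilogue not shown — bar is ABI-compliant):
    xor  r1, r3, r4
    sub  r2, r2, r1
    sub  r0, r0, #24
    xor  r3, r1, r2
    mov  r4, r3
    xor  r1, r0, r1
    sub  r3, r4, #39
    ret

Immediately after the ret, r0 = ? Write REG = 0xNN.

prologue: push r2 → mem[0xd6]=0xee, sp=0xd6
prologue: push r3 → mem[0xd5]=0xbe, sp=0xd5
prologue: push r4 → mem[0xd4]=0x47, sp=0xd4
body[0] xor  r1, r3, r4 → r1=0xf9
body[1] sub  r2, r2, r1 → r2=0xf5
body[2] sub  r0, r0, #24 → r0=0x78
body[3] xor  r3, r1, r2 → r3=0x0c
body[4] mov  r4, r3 → r4=0x0c
body[5] xor  r1, r0, r1 → r1=0x81
body[6] sub  r3, r4, #39 → r3=0xe5
epilogue: pop r4=0x47, sp=0xd5
epilogue: pop r3=0xbe, sp=0xd6
epilogue: pop r2=0xee, sp=0xd7
r0 is caller-saved → body value

REG = 0x78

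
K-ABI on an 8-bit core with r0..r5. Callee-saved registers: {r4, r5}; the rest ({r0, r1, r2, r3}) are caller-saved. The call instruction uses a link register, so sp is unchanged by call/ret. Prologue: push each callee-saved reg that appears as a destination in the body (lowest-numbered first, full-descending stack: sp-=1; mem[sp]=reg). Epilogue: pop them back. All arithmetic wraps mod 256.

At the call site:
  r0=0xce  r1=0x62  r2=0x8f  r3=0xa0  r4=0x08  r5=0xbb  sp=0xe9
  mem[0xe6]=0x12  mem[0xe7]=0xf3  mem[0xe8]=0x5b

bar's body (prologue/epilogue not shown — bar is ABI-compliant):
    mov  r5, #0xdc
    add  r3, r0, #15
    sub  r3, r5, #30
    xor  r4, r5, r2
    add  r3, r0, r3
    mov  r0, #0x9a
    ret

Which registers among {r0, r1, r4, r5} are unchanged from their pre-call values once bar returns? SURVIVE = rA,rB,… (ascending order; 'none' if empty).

SURVIVE = r1,r4,r5

prologue: push r4 -> mem[0xe8]=0x08, sp=0xe8
prologue: push r5 -> mem[0xe7]=0xbb, sp=0xe7
body[0] mov  r5, #0xdc -> r5=0xdc
body[1] add  r3, r0, #15 -> r3=0xdd
body[2] sub  r3, r5, #30 -> r3=0xbe
body[3] xor  r4, r5, r2 -> r4=0x53
body[4] add  r3, r0, r3 -> r3=0x8c
body[5] mov  r0, #0x9a -> r0=0x9a
epilogue: pop r5=0xbb, sp=0xe8
epilogue: pop r4=0x08, sp=0xe9
r0: caller-saved, written=True
r1: caller-saved, written=False
r4: callee-saved, written=True
r5: callee-saved, written=True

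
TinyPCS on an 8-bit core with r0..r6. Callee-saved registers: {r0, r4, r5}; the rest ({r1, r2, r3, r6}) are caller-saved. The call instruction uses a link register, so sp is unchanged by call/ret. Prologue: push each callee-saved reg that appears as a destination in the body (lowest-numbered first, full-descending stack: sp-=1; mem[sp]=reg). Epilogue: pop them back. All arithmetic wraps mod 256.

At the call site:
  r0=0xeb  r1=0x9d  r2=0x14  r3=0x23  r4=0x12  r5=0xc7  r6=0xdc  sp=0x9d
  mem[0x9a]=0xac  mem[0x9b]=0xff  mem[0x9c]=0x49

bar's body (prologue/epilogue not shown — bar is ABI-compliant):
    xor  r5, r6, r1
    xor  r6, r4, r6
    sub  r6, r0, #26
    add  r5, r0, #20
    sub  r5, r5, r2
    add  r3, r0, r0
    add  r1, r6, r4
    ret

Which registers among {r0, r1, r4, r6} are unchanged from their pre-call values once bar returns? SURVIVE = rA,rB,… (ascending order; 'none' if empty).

prologue: push r5 -> mem[0x9c]=0xc7, sp=0x9c
body[0] xor  r5, r6, r1 -> r5=0x41
body[1] xor  r6, r4, r6 -> r6=0xce
body[2] sub  r6, r0, #26 -> r6=0xd1
body[3] add  r5, r0, #20 -> r5=0xff
body[4] sub  r5, r5, r2 -> r5=0xeb
body[5] add  r3, r0, r0 -> r3=0xd6
body[6] add  r1, r6, r4 -> r1=0xe3
epilogue: pop r5=0xc7, sp=0x9d
r0: callee-saved, written=False
r1: caller-saved, written=True
r4: callee-saved, written=False
r6: caller-saved, written=True

SURVIVE = r0,r4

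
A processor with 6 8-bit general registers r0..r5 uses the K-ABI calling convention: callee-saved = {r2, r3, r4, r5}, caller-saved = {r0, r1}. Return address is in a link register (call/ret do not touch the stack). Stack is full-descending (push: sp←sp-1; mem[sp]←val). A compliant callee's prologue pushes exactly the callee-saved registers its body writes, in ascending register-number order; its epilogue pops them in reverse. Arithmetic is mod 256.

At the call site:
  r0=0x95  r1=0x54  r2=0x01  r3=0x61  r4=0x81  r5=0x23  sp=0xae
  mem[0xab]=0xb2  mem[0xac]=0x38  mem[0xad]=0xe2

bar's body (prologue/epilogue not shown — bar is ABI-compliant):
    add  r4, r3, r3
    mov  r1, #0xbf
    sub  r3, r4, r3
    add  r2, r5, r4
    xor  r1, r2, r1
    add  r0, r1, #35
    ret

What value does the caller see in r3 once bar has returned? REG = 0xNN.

prologue: push r2 -> mem[0xad]=0x01, sp=0xad
prologue: push r3 -> mem[0xac]=0x61, sp=0xac
prologue: push r4 -> mem[0xab]=0x81, sp=0xab
body[0] add  r4, r3, r3 -> r4=0xc2
body[1] mov  r1, #0xbf -> r1=0xbf
body[2] sub  r3, r4, r3 -> r3=0x61
body[3] add  r2, r5, r4 -> r2=0xe5
body[4] xor  r1, r2, r1 -> r1=0x5a
body[5] add  r0, r1, #35 -> r0=0x7d
epilogue: pop r4=0x81, sp=0xac
epilogue: pop r3=0x61, sp=0xad
epilogue: pop r2=0x01, sp=0xae
r3 is callee-saved -> restored

REG = 0x61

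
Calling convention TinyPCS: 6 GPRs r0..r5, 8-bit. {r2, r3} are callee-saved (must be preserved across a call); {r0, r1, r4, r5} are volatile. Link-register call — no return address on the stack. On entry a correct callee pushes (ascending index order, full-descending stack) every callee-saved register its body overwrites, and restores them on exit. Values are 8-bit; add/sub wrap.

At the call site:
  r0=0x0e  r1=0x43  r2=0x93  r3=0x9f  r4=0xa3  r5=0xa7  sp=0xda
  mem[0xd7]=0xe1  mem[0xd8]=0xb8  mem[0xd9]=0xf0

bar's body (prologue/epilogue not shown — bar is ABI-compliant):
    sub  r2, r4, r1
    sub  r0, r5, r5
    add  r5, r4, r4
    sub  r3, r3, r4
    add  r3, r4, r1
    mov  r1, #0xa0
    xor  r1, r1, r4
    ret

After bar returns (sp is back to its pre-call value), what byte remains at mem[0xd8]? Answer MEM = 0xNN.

prologue: push r2 -> mem[0xd9]=0x93, sp=0xd9
prologue: push r3 -> mem[0xd8]=0x9f, sp=0xd8
body[0] sub  r2, r4, r1 -> r2=0x60
body[1] sub  r0, r5, r5 -> r0=0x00
body[2] add  r5, r4, r4 -> r5=0x46
body[3] sub  r3, r3, r4 -> r3=0xfc
body[4] add  r3, r4, r1 -> r3=0xe6
body[5] mov  r1, #0xa0 -> r1=0xa0
body[6] xor  r1, r1, r4 -> r1=0x03
epilogue: pop r3=0x9f, sp=0xd9
epilogue: pop r2=0x93, sp=0xda
prologue pushed ['r2', 'r3'] at ['0xd9', '0xd8']

MEM = 0x9f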